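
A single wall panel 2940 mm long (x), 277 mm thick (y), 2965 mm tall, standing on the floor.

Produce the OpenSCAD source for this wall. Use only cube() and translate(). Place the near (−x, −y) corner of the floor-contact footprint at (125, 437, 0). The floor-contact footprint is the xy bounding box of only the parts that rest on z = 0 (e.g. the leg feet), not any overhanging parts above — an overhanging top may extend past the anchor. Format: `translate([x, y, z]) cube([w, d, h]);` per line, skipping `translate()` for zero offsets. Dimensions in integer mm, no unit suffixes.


translate([125, 437, 0]) cube([2940, 277, 2965]);


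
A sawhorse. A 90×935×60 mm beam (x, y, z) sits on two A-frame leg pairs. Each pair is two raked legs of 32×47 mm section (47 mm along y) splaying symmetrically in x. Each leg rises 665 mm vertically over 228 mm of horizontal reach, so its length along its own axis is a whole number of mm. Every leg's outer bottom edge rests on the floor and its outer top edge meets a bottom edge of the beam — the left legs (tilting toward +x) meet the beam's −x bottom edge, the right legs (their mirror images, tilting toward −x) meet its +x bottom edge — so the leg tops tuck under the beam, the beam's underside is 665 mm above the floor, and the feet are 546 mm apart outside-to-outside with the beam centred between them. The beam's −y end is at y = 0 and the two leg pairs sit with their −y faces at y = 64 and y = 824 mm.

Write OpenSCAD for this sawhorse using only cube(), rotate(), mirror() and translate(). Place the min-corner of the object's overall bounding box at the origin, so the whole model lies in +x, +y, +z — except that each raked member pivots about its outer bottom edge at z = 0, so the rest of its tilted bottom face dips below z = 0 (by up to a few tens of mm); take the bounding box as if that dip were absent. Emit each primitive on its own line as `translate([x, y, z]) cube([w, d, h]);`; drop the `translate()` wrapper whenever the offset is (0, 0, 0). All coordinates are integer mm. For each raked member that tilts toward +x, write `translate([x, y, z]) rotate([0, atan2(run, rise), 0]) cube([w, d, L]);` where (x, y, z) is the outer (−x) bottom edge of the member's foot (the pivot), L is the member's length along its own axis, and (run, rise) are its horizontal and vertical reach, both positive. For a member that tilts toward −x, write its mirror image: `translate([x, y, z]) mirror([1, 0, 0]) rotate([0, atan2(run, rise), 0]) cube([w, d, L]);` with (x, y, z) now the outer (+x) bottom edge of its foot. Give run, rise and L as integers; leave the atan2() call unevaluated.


// leg length = √(228² + 665²) = 703
// right-leg outer foot x = 2·228 + 90 = 546
// beam min-corner = (228, 0, 665)
translate([228, 0, 665]) cube([90, 935, 60]);
translate([0, 64, 0]) rotate([0, atan2(228, 665), 0]) cube([32, 47, 703]);
translate([546, 64, 0]) mirror([1, 0, 0]) rotate([0, atan2(228, 665), 0]) cube([32, 47, 703]);
translate([0, 824, 0]) rotate([0, atan2(228, 665), 0]) cube([32, 47, 703]);
translate([546, 824, 0]) mirror([1, 0, 0]) rotate([0, atan2(228, 665), 0]) cube([32, 47, 703]);


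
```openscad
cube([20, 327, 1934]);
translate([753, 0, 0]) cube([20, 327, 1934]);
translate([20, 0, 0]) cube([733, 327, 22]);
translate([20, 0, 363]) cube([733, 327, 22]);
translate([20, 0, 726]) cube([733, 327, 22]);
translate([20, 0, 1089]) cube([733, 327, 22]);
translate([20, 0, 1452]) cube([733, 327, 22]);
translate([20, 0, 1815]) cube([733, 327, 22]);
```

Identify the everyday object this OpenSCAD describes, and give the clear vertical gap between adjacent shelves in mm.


A bookshelf. The clear shelf gap is 341 mm.

Two tall side panels with 6 horizontal boards between them — a bookshelf. The first two shelf undersides are at z = 0 and z = 363; with shelf thickness 22, the clear gap is 363 − 0 − 22 = 341 mm.


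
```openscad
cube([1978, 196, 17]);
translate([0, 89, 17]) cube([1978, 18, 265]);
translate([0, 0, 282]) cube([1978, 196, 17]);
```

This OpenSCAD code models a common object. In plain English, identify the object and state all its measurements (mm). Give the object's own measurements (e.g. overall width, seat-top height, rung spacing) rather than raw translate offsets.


An I-beam lying along x, 1978 mm long. Overall section height 299 mm. Two flanges 196 mm wide (y) and 17 mm thick, one on the floor and one at the top; a web 18 mm thick runs between them, centred on the flange width.


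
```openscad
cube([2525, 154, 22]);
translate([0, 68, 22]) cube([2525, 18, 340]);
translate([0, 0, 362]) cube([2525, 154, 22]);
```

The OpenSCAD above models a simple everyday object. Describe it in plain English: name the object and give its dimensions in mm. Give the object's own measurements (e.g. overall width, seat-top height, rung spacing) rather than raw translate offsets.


An I-beam lying along x, 2525 mm long. Overall section height 384 mm. Two flanges 154 mm wide (y) and 22 mm thick, one on the floor and one at the top; a web 18 mm thick runs between them, centred on the flange width.


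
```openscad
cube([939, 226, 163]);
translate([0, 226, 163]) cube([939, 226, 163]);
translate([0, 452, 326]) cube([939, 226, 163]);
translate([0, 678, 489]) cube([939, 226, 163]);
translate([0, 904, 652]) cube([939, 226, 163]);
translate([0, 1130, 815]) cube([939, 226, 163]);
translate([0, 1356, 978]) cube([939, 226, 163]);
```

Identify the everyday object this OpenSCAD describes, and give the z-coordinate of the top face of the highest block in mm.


A staircase. The total rise is 1141 mm.

7 identical blocks, each offset up and back from the previous — a staircase. Each step is 163 mm tall and there are 7 of them, so the total rise is 7 × 163 = 1141 mm.


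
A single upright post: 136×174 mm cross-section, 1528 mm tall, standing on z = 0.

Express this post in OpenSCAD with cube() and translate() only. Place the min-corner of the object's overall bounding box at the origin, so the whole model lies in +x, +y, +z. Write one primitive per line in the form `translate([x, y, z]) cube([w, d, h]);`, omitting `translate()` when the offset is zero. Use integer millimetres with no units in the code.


cube([136, 174, 1528]);


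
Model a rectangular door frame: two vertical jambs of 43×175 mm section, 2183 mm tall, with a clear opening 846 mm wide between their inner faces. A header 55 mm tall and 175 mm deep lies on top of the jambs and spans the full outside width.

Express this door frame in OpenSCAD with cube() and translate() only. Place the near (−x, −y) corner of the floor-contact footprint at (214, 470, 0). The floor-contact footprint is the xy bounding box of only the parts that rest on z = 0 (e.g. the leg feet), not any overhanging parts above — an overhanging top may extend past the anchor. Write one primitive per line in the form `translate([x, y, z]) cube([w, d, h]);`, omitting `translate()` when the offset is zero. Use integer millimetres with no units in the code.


translate([214, 470, 0]) cube([43, 175, 2183]);
translate([1103, 470, 0]) cube([43, 175, 2183]);
translate([214, 470, 2183]) cube([932, 175, 55]);


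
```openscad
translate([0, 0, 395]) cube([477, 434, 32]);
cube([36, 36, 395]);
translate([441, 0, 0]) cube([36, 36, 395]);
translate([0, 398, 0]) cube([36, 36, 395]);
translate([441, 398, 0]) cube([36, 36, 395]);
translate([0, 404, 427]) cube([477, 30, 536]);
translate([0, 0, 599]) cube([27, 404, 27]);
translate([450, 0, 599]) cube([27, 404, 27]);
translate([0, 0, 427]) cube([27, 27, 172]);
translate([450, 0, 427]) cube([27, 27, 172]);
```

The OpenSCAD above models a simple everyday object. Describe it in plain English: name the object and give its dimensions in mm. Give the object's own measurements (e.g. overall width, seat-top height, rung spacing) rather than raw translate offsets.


A chair. The seat is a 477×434×32 mm slab with its top at z = 427 mm, on four 36×36 mm corner legs (flush with the seat edges, standing on z = 0). A flat backrest 30 mm thick, 536 mm tall, spans the full seat width and rises from the seat top along its +y edge, rear face flush with the rear of the seat. Two armrests of 27×27 mm section run along each side from the seat's front edge to the front of the backrest, top faces 199 mm above the seat top and outer faces flush with the seat's x-edges; a 27×27 mm post under the front of each armrest stands on the seat at the front corner.


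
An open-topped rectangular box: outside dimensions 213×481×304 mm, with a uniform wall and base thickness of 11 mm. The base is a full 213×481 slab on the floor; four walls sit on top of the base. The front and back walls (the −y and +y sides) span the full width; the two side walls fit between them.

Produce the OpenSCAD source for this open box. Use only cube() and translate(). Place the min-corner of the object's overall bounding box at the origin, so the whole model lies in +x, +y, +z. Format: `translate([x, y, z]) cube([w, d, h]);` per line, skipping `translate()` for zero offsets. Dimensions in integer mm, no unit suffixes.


cube([213, 481, 11]);
translate([0, 0, 11]) cube([213, 11, 293]);
translate([0, 470, 11]) cube([213, 11, 293]);
translate([0, 11, 11]) cube([11, 459, 293]);
translate([202, 11, 11]) cube([11, 459, 293]);


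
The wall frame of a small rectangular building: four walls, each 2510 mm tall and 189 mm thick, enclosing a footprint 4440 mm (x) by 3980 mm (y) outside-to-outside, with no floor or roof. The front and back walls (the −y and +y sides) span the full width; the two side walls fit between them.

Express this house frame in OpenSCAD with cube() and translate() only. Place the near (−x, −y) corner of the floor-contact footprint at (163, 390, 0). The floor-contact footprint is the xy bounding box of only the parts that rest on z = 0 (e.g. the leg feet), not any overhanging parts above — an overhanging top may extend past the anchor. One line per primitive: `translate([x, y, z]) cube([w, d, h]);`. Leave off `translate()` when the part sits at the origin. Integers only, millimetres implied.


translate([163, 390, 0]) cube([4440, 189, 2510]);
translate([163, 4181, 0]) cube([4440, 189, 2510]);
translate([163, 579, 0]) cube([189, 3602, 2510]);
translate([4414, 579, 0]) cube([189, 3602, 2510]);


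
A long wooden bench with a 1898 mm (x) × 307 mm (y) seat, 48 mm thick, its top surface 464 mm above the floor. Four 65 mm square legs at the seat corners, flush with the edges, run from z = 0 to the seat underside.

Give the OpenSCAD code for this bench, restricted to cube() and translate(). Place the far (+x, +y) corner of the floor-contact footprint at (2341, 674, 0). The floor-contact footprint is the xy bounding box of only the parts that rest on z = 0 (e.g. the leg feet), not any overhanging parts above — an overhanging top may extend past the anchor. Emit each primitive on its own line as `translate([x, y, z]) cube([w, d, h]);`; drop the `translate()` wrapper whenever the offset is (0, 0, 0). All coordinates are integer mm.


translate([443, 367, 416]) cube([1898, 307, 48]);
translate([443, 367, 0]) cube([65, 65, 416]);
translate([443, 609, 0]) cube([65, 65, 416]);
translate([2276, 367, 0]) cube([65, 65, 416]);
translate([2276, 609, 0]) cube([65, 65, 416]);


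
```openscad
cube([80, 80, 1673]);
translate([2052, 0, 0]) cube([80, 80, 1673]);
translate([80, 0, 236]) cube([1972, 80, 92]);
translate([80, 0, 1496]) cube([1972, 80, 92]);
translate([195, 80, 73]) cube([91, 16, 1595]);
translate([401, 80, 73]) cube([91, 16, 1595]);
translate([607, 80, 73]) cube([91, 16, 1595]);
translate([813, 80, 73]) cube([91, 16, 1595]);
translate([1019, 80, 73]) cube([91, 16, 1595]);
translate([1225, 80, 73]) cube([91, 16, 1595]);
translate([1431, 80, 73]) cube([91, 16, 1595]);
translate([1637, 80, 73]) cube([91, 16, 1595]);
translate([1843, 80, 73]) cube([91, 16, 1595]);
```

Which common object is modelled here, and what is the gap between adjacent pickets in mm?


A fence section. The picket gap is 115 mm.

Two posts, two rails, 9 pickets — a fence section. Span 1972 mm holds 9 pickets of 91 mm with 10 equal gaps: ⌊(1972 − 9·91) / 10⌋ = 115 mm.


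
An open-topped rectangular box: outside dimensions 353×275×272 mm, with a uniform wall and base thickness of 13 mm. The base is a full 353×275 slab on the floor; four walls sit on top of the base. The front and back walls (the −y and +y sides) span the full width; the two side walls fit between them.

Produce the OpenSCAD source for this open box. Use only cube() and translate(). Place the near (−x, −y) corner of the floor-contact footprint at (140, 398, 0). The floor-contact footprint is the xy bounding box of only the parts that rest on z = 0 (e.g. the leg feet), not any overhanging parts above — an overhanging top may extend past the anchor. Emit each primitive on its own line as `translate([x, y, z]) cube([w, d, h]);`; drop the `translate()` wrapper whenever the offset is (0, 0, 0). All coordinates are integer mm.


translate([140, 398, 0]) cube([353, 275, 13]);
translate([140, 398, 13]) cube([353, 13, 259]);
translate([140, 660, 13]) cube([353, 13, 259]);
translate([140, 411, 13]) cube([13, 249, 259]);
translate([480, 411, 13]) cube([13, 249, 259]);


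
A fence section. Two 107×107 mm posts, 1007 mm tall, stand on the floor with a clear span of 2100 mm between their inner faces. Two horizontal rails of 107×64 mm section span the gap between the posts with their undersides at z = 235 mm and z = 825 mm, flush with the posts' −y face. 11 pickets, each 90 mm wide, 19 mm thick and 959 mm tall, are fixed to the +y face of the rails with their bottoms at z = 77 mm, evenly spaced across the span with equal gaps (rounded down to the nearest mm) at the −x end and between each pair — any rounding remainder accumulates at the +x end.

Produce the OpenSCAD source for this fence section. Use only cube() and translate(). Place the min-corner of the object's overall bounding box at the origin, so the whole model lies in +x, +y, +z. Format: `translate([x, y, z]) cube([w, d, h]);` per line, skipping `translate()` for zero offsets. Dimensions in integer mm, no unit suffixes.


cube([107, 107, 1007]);
translate([2207, 0, 0]) cube([107, 107, 1007]);
translate([107, 0, 235]) cube([2100, 107, 64]);
translate([107, 0, 825]) cube([2100, 107, 64]);
translate([199, 107, 77]) cube([90, 19, 959]);
translate([381, 107, 77]) cube([90, 19, 959]);
translate([563, 107, 77]) cube([90, 19, 959]);
translate([745, 107, 77]) cube([90, 19, 959]);
translate([927, 107, 77]) cube([90, 19, 959]);
translate([1109, 107, 77]) cube([90, 19, 959]);
translate([1291, 107, 77]) cube([90, 19, 959]);
translate([1473, 107, 77]) cube([90, 19, 959]);
translate([1655, 107, 77]) cube([90, 19, 959]);
translate([1837, 107, 77]) cube([90, 19, 959]);
translate([2019, 107, 77]) cube([90, 19, 959]);


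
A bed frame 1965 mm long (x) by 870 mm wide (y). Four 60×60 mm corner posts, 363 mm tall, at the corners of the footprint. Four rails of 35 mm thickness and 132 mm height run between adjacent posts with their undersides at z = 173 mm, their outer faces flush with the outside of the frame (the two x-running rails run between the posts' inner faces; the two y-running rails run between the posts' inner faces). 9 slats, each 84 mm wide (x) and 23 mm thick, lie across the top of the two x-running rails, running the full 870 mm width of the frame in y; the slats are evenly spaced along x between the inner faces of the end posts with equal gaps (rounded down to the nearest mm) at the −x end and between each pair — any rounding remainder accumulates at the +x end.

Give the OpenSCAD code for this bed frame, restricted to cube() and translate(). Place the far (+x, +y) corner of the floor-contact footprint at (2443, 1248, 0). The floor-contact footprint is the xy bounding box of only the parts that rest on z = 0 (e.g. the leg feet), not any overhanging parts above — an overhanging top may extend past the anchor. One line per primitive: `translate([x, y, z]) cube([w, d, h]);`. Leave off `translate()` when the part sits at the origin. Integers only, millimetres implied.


translate([478, 378, 0]) cube([60, 60, 363]);
translate([478, 1188, 0]) cube([60, 60, 363]);
translate([2383, 378, 0]) cube([60, 60, 363]);
translate([2383, 1188, 0]) cube([60, 60, 363]);
translate([538, 378, 173]) cube([1845, 35, 132]);
translate([538, 1213, 173]) cube([1845, 35, 132]);
translate([478, 438, 173]) cube([35, 750, 132]);
translate([2408, 438, 173]) cube([35, 750, 132]);
translate([646, 378, 305]) cube([84, 870, 23]);
translate([838, 378, 305]) cube([84, 870, 23]);
translate([1030, 378, 305]) cube([84, 870, 23]);
translate([1222, 378, 305]) cube([84, 870, 23]);
translate([1414, 378, 305]) cube([84, 870, 23]);
translate([1606, 378, 305]) cube([84, 870, 23]);
translate([1798, 378, 305]) cube([84, 870, 23]);
translate([1990, 378, 305]) cube([84, 870, 23]);
translate([2182, 378, 305]) cube([84, 870, 23]);


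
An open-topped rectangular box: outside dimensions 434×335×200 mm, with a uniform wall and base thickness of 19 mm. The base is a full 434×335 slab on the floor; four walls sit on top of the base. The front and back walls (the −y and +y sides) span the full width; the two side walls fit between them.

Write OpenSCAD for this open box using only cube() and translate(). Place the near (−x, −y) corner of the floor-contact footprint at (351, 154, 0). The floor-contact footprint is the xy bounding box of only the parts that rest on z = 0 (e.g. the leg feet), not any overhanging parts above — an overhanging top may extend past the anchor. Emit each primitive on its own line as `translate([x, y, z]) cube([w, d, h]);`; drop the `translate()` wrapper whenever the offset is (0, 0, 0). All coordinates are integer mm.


translate([351, 154, 0]) cube([434, 335, 19]);
translate([351, 154, 19]) cube([434, 19, 181]);
translate([351, 470, 19]) cube([434, 19, 181]);
translate([351, 173, 19]) cube([19, 297, 181]);
translate([766, 173, 19]) cube([19, 297, 181]);


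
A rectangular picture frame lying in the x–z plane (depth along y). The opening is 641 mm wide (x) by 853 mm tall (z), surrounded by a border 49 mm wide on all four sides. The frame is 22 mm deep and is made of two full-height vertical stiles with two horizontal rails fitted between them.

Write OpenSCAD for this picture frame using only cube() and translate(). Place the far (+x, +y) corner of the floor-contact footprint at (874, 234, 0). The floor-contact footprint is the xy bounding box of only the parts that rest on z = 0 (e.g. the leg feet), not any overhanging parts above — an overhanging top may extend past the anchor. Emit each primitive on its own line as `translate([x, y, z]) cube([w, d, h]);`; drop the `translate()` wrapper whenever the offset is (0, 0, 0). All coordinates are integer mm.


translate([135, 212, 0]) cube([49, 22, 951]);
translate([825, 212, 0]) cube([49, 22, 951]);
translate([184, 212, 0]) cube([641, 22, 49]);
translate([184, 212, 902]) cube([641, 22, 49]);


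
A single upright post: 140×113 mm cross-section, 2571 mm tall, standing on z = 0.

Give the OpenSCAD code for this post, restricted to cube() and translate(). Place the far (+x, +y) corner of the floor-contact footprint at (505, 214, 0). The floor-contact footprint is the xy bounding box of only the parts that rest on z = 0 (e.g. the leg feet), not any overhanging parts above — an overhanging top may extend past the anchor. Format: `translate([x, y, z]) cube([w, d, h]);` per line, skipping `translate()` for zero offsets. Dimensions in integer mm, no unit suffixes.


translate([365, 101, 0]) cube([140, 113, 2571]);


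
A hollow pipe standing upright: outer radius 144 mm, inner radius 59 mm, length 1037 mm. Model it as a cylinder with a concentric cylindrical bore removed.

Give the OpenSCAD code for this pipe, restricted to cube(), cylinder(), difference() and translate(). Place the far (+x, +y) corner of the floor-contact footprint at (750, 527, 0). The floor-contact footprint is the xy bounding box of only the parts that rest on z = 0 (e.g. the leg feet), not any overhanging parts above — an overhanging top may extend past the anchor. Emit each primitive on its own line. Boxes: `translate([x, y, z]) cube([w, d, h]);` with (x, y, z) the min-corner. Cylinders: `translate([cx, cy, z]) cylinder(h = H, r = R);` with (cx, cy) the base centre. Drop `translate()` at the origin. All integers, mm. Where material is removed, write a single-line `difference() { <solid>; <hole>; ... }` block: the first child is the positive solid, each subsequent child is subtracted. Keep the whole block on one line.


difference() { translate([606, 383, 0]) cylinder(h = 1037, r = 144); translate([606, 383, 0]) cylinder(h = 1037, r = 59); }


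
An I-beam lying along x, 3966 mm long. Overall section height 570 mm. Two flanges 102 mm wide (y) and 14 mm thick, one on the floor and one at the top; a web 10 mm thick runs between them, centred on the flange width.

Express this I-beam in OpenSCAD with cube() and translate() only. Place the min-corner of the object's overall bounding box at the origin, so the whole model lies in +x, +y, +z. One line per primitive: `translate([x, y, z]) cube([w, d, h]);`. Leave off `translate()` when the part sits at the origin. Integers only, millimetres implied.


cube([3966, 102, 14]);
translate([0, 46, 14]) cube([3966, 10, 542]);
translate([0, 0, 556]) cube([3966, 102, 14]);


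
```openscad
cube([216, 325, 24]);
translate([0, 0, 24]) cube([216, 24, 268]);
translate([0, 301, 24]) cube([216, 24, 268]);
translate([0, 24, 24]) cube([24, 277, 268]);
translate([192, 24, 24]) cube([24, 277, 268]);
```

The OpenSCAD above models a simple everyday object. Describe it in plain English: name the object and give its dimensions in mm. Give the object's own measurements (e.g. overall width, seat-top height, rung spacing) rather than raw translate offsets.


An open-topped rectangular box: outside dimensions 216×325×292 mm, with a uniform wall and base thickness of 24 mm. The base is a full 216×325 slab on the floor; four walls sit on top of the base. The front and back walls (the −y and +y sides) span the full width; the two side walls fit between them.


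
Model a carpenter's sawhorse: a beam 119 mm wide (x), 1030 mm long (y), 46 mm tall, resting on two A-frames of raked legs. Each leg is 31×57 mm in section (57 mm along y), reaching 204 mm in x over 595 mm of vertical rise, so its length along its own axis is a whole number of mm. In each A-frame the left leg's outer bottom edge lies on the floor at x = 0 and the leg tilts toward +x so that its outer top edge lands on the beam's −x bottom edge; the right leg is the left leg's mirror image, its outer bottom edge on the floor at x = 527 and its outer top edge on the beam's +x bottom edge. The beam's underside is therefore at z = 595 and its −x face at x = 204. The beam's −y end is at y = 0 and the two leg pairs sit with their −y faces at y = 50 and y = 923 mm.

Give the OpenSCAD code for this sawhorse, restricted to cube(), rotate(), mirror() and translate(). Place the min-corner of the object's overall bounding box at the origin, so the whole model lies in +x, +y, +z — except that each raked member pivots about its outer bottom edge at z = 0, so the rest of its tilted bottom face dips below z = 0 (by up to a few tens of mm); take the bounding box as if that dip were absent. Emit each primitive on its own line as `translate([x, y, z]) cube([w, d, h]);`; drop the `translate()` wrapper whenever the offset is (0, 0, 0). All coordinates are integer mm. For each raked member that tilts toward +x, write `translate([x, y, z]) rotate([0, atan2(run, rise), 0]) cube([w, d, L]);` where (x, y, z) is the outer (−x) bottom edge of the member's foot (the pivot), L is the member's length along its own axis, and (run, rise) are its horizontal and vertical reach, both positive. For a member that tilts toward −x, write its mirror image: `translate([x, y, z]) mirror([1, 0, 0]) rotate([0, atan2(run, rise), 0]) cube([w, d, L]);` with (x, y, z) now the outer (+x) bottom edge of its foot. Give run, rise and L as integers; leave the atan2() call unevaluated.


// leg length = √(204² + 595²) = 629
// right-leg outer foot x = 2·204 + 119 = 527
// beam min-corner = (204, 0, 595)
translate([204, 0, 595]) cube([119, 1030, 46]);
translate([0, 50, 0]) rotate([0, atan2(204, 595), 0]) cube([31, 57, 629]);
translate([527, 50, 0]) mirror([1, 0, 0]) rotate([0, atan2(204, 595), 0]) cube([31, 57, 629]);
translate([0, 923, 0]) rotate([0, atan2(204, 595), 0]) cube([31, 57, 629]);
translate([527, 923, 0]) mirror([1, 0, 0]) rotate([0, atan2(204, 595), 0]) cube([31, 57, 629]);


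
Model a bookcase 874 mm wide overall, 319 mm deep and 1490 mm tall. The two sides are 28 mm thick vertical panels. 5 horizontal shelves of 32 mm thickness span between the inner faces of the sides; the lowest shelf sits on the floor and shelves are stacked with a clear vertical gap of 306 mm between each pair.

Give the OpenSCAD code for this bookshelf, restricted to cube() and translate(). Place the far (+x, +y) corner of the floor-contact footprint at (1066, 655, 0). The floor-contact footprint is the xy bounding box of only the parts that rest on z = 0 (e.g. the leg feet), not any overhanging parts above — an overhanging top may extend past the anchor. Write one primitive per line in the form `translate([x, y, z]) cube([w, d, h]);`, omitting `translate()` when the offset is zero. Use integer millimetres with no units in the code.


translate([192, 336, 0]) cube([28, 319, 1490]);
translate([1038, 336, 0]) cube([28, 319, 1490]);
translate([220, 336, 0]) cube([818, 319, 32]);
translate([220, 336, 338]) cube([818, 319, 32]);
translate([220, 336, 676]) cube([818, 319, 32]);
translate([220, 336, 1014]) cube([818, 319, 32]);
translate([220, 336, 1352]) cube([818, 319, 32]);


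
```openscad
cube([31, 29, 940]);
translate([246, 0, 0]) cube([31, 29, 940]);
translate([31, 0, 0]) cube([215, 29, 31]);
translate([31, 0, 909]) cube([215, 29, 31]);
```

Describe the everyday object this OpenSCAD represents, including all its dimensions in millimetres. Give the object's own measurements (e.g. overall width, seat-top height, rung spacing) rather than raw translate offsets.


A rectangular picture frame lying in the x–z plane (depth along y). The opening is 215 mm wide (x) by 878 mm tall (z), surrounded by a border 31 mm wide on all four sides. The frame is 29 mm deep and is made of two full-height vertical stiles with two horizontal rails fitted between them.


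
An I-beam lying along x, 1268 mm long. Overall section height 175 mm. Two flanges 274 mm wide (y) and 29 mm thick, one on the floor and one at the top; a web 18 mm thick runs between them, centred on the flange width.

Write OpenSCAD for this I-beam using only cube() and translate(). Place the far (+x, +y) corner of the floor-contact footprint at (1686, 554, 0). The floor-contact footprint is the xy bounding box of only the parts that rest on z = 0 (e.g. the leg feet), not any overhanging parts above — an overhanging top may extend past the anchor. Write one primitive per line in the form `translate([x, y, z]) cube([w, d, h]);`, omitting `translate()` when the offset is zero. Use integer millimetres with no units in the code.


translate([418, 280, 0]) cube([1268, 274, 29]);
translate([418, 408, 29]) cube([1268, 18, 117]);
translate([418, 280, 146]) cube([1268, 274, 29]);


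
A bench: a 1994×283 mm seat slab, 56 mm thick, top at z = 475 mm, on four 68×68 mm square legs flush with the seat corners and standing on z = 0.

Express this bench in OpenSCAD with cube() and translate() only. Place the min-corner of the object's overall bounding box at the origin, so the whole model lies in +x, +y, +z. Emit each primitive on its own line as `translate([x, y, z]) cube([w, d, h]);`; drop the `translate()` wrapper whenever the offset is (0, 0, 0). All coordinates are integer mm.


translate([0, 0, 419]) cube([1994, 283, 56]);
cube([68, 68, 419]);
translate([0, 215, 0]) cube([68, 68, 419]);
translate([1926, 0, 0]) cube([68, 68, 419]);
translate([1926, 215, 0]) cube([68, 68, 419]);


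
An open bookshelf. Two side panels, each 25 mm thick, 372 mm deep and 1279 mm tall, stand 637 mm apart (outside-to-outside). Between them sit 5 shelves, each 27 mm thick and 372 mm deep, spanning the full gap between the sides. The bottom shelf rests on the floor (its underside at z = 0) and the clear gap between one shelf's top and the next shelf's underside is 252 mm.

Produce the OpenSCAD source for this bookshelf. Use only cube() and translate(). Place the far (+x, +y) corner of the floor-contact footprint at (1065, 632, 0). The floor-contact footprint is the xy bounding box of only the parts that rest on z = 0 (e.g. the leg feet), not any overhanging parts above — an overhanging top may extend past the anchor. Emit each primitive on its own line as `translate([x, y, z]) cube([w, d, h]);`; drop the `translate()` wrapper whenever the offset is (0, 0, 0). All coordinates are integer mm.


translate([428, 260, 0]) cube([25, 372, 1279]);
translate([1040, 260, 0]) cube([25, 372, 1279]);
translate([453, 260, 0]) cube([587, 372, 27]);
translate([453, 260, 279]) cube([587, 372, 27]);
translate([453, 260, 558]) cube([587, 372, 27]);
translate([453, 260, 837]) cube([587, 372, 27]);
translate([453, 260, 1116]) cube([587, 372, 27]);


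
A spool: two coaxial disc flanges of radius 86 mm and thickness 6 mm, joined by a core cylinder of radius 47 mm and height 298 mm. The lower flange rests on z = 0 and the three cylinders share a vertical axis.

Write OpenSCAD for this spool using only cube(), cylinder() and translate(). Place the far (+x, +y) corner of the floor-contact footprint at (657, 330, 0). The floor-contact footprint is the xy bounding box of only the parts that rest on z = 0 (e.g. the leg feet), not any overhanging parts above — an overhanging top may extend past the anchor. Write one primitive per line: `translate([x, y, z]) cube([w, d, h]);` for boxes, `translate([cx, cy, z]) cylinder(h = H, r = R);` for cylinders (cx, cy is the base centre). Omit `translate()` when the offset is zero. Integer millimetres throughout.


translate([571, 244, 0]) cylinder(h = 6, r = 86);
translate([571, 244, 6]) cylinder(h = 298, r = 47);
translate([571, 244, 304]) cylinder(h = 6, r = 86);


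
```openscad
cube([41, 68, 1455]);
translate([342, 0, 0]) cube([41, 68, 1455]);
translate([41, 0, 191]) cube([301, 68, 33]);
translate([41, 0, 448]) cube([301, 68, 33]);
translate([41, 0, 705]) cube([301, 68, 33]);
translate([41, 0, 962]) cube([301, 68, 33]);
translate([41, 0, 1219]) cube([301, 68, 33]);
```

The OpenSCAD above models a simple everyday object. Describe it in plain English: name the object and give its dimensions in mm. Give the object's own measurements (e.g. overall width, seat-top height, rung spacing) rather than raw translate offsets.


A straight ladder. Two 41×68 mm vertical rails, 1455 mm tall, stand 383 mm apart (outside-to-outside) with their front faces coplanar on the −y side. 5 rungs, each 68 mm deep and 33 mm tall, span between the inner faces of the rails, front faces flush with the rails. The lowest rung's underside is at z = 191 mm and rungs are spaced 257 mm apart (underside to underside).


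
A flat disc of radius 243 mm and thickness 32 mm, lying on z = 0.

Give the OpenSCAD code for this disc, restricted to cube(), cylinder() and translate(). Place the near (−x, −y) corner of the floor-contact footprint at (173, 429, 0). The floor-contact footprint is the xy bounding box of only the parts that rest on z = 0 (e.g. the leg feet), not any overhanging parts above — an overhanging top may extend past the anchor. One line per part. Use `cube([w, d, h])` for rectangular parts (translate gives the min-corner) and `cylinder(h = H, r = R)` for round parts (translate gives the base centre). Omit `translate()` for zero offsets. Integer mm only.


translate([416, 672, 0]) cylinder(h = 32, r = 243);


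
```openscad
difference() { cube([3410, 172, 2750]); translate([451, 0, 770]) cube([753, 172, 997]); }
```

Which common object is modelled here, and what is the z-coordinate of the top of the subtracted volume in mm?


A wall with a window opening. The window head height is 1767 mm.

A wall with a rectangular opening subtracted — a window. Sill at z = 770, opening 997 mm tall, so the head is at 770 + 997 = 1767 mm.


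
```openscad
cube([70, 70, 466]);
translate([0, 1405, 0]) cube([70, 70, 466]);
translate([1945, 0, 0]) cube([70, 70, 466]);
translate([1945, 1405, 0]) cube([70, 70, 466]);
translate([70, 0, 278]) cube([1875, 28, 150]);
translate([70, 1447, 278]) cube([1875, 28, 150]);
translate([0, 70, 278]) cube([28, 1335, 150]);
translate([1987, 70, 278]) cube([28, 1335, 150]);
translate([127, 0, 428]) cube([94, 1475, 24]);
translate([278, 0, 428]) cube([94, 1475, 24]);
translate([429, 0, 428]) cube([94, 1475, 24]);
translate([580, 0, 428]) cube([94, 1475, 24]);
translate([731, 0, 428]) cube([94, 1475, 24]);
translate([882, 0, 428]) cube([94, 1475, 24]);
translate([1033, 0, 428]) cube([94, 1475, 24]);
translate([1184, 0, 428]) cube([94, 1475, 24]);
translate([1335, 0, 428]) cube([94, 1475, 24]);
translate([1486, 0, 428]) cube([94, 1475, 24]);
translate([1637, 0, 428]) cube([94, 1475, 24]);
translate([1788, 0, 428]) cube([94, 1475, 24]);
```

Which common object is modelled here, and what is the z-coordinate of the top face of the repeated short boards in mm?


A bed frame. The slat-top height is 452 mm.

Four posts, four rails, and a row of slats — a bed frame. Slats sit on the rails at z = 278 + 150 = 428; with slat thickness 24, the top is 452 mm.


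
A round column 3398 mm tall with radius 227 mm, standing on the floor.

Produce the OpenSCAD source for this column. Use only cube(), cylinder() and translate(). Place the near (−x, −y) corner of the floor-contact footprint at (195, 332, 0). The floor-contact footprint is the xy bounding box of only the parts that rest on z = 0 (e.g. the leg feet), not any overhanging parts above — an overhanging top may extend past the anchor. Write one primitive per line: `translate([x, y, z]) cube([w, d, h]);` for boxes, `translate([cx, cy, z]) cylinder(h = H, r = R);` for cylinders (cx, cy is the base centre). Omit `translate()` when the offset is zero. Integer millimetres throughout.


translate([422, 559, 0]) cylinder(h = 3398, r = 227);


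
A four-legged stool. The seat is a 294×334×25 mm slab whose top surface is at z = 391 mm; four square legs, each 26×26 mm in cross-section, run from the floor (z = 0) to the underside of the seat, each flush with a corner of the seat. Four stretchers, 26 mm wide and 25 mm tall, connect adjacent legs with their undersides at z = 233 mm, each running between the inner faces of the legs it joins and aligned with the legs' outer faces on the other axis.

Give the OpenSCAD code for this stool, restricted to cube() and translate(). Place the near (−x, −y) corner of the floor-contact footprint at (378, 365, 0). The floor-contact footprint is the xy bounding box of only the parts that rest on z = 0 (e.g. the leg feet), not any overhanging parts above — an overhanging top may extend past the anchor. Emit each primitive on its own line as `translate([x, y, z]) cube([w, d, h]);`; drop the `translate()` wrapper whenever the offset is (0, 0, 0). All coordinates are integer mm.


// leg_h = 391 - 25 = 366
// stretcher span = 294 - 2*26 = 242
translate([378, 365, 366]) cube([294, 334, 25]);
translate([378, 365, 0]) cube([26, 26, 366]);
translate([646, 365, 0]) cube([26, 26, 366]);
translate([378, 673, 0]) cube([26, 26, 366]);
translate([646, 673, 0]) cube([26, 26, 366]);
translate([404, 365, 233]) cube([242, 26, 25]);
translate([404, 673, 233]) cube([242, 26, 25]);
translate([378, 391, 233]) cube([26, 282, 25]);
translate([646, 391, 233]) cube([26, 282, 25]);


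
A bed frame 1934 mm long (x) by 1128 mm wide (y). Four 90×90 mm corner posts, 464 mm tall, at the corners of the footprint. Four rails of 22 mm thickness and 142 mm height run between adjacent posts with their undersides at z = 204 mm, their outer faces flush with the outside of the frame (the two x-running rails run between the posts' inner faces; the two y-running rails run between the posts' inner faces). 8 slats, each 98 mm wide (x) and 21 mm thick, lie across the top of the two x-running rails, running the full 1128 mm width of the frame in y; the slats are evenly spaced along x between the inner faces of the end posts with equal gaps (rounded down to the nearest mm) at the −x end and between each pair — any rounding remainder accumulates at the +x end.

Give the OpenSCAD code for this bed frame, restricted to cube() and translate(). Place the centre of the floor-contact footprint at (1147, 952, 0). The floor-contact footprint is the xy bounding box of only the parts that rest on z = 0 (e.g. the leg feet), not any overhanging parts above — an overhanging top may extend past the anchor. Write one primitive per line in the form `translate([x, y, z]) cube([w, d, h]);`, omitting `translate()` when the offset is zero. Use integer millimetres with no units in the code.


translate([180, 388, 0]) cube([90, 90, 464]);
translate([180, 1426, 0]) cube([90, 90, 464]);
translate([2024, 388, 0]) cube([90, 90, 464]);
translate([2024, 1426, 0]) cube([90, 90, 464]);
translate([270, 388, 204]) cube([1754, 22, 142]);
translate([270, 1494, 204]) cube([1754, 22, 142]);
translate([180, 478, 204]) cube([22, 948, 142]);
translate([2092, 478, 204]) cube([22, 948, 142]);
translate([377, 388, 346]) cube([98, 1128, 21]);
translate([582, 388, 346]) cube([98, 1128, 21]);
translate([787, 388, 346]) cube([98, 1128, 21]);
translate([992, 388, 346]) cube([98, 1128, 21]);
translate([1197, 388, 346]) cube([98, 1128, 21]);
translate([1402, 388, 346]) cube([98, 1128, 21]);
translate([1607, 388, 346]) cube([98, 1128, 21]);
translate([1812, 388, 346]) cube([98, 1128, 21]);


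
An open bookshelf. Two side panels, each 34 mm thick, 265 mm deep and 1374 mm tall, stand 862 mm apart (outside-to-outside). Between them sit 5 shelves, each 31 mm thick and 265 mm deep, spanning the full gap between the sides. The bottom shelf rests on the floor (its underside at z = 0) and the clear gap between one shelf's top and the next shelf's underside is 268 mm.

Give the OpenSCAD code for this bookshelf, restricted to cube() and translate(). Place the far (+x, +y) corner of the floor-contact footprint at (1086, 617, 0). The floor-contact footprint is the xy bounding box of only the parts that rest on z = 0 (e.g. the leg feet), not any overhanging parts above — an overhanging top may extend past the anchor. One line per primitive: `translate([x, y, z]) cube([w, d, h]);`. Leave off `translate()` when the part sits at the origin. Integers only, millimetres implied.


translate([224, 352, 0]) cube([34, 265, 1374]);
translate([1052, 352, 0]) cube([34, 265, 1374]);
translate([258, 352, 0]) cube([794, 265, 31]);
translate([258, 352, 299]) cube([794, 265, 31]);
translate([258, 352, 598]) cube([794, 265, 31]);
translate([258, 352, 897]) cube([794, 265, 31]);
translate([258, 352, 1196]) cube([794, 265, 31]);


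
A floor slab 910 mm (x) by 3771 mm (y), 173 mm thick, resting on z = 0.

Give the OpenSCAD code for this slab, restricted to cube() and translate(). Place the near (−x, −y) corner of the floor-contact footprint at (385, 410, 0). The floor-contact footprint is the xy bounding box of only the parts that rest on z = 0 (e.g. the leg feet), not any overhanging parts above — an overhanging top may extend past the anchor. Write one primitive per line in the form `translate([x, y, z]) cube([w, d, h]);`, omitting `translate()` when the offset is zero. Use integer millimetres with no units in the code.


translate([385, 410, 0]) cube([910, 3771, 173]);


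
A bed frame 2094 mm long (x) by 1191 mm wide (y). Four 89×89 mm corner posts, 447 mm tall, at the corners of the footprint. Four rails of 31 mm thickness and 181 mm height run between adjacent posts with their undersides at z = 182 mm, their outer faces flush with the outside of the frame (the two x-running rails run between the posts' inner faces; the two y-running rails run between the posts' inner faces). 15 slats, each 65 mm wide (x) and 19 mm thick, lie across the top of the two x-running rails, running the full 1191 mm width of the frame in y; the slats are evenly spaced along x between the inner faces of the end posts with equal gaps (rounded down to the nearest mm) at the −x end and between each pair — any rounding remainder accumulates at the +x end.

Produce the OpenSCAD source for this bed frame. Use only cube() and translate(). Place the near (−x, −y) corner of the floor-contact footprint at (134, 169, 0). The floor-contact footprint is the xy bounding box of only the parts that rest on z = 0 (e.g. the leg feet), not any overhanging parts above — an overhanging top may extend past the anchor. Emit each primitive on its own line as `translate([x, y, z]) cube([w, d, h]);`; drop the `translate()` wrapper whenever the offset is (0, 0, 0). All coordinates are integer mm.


// slat z = rail_z + rail_h = 182 + 181 = 363
// slat gap = ⌊(1916 − 15·65) / 16⌋ = 58
translate([134, 169, 0]) cube([89, 89, 447]);
translate([134, 1271, 0]) cube([89, 89, 447]);
translate([2139, 169, 0]) cube([89, 89, 447]);
translate([2139, 1271, 0]) cube([89, 89, 447]);
translate([223, 169, 182]) cube([1916, 31, 181]);
translate([223, 1329, 182]) cube([1916, 31, 181]);
translate([134, 258, 182]) cube([31, 1013, 181]);
translate([2197, 258, 182]) cube([31, 1013, 181]);
translate([281, 169, 363]) cube([65, 1191, 19]);
translate([404, 169, 363]) cube([65, 1191, 19]);
translate([527, 169, 363]) cube([65, 1191, 19]);
translate([650, 169, 363]) cube([65, 1191, 19]);
translate([773, 169, 363]) cube([65, 1191, 19]);
translate([896, 169, 363]) cube([65, 1191, 19]);
translate([1019, 169, 363]) cube([65, 1191, 19]);
translate([1142, 169, 363]) cube([65, 1191, 19]);
translate([1265, 169, 363]) cube([65, 1191, 19]);
translate([1388, 169, 363]) cube([65, 1191, 19]);
translate([1511, 169, 363]) cube([65, 1191, 19]);
translate([1634, 169, 363]) cube([65, 1191, 19]);
translate([1757, 169, 363]) cube([65, 1191, 19]);
translate([1880, 169, 363]) cube([65, 1191, 19]);
translate([2003, 169, 363]) cube([65, 1191, 19]);
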